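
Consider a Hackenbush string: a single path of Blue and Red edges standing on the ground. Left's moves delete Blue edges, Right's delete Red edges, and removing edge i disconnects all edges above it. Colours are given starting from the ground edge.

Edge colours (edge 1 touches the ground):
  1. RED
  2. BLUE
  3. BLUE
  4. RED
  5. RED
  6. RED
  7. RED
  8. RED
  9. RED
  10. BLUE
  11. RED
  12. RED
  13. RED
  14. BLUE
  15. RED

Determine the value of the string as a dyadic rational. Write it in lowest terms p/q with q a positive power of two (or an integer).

v(R) = { (no moves) | 0 } so -1
v(RB) = { -1 | 0 } so -1/2
v(RBB) = { -1 -1/2 | 0 } so -1/4
v(RBBR) = { -1 -1/2 | -1/4 0 } so -3/8
v(RBBRR) = { -1 -1/2 | -3/8 -1/4 0 } so -7/16
v(RBBRRR) = { -1 -1/2 | -7/16 -3/8 -1/4 0 } so -15/32
v(RBBRRRR) = { -1 -1/2 | -15/32 -7/16 -3/8 -1/4 0 } so -31/64
v(RBBRRRRR) = { -1 -1/2 | -31/64 -15/32 -7/16 -3/8 -1/4 0 } so -63/128
v(RBBRRRRRR) = { -1 -1/2 | -63/128 -31/64 -15/32 -7/16 -3/8 -1/4 0 } so -127/256
v(RBBRRRRRRB) = { -1 -1/2 -127/256 | -63/128 -31/64 -15/32 -7/16 -3/8 -1/4 0 } so -253/512
v(RBBRRRRRRBR) = { -1 -1/2 -127/256 | -253/512 -63/128 -31/64 -15/32 -7/16 -3/8 -1/4 0 } so -507/1024
v(RBBRRRRRRBRR) = { -1 -1/2 -127/256 | -507/1024 -253/512 -63/128 -31/64 -15/32 -7/16 -3/8 -1/4 0 } so -1015/2048
v(RBBRRRRRRBRRR) = { -1 -1/2 -127/256 | -1015/2048 -507/1024 -253/512 -63/128 -31/64 -15/32 -7/16 -3/8 -1/4 0 } so -2031/4096
v(RBBRRRRRRBRRRB) = { -1 -1/2 -127/256 -2031/4096 | -1015/2048 -507/1024 -253/512 -63/128 -31/64 -15/32 -7/16 -3/8 -1/4 0 } so -4061/8192
v(RBBRRRRRRBRRRBR) = { -1 -1/2 -127/256 -2031/4096 | -4061/8192 -1015/2048 -507/1024 -253/512 -63/128 -31/64 -15/32 -7/16 -3/8 -1/4 0 } so -8123/16384

-8123/16384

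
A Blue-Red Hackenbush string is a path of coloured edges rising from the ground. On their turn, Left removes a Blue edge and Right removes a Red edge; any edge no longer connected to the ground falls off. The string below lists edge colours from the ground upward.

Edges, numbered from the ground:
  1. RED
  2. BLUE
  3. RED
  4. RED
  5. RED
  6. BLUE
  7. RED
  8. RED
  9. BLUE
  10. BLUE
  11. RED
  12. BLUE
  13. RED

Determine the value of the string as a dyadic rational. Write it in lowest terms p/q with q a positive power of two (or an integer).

Build val(s[:k]) for k = 1..13, string s = RED BLUE RED RED RED BLUE RED RED BLUE BLUE RED BLUE RED.
val(R) = { ∅ | 0 } → -1
val(RB) = { -1 | 0 } → -1/2
val(RBR) = { -1 | -1/2; 0 } → -3/4
val(RBRR) = { -1 | -3/4; -1/2; 0 } → -7/8
val(RBRRR) = { -1 | -7/8; -3/4; -1/2; 0 } → -15/16
val(RBRRRB) = { -1; -15/16 | -7/8; -3/4; -1/2; 0 } → -29/32
val(RBRRRBR) = { -1; -15/16 | -29/32; -7/8; -3/4; -1/2; 0 } → -59/64
val(RBRRRBRR) = { -1; -15/16 | -59/64; -29/32; -7/8; -3/4; -1/2; 0 } → -119/128
val(RBRRRBRRB) = { -1; -15/16; -119/128 | -59/64; -29/32; -7/8; -3/4; -1/2; 0 } → -237/256
val(RBRRRBRRBB) = { -1; -15/16; -119/128; -237/256 | -59/64; -29/32; -7/8; -3/4; -1/2; 0 } → -473/512
val(RBRRRBRRBBR) = { -1; -15/16; -119/128; -237/256 | -473/512; -59/64; -29/32; -7/8; -3/4; -1/2; 0 } → -947/1024
val(RBRRRBRRBBRB) = { -1; -15/16; -119/128; -237/256; -947/1024 | -473/512; -59/64; -29/32; -7/8; -3/4; -1/2; 0 } → -1893/2048
val(RBRRRBRRBBRBR) = { -1; -15/16; -119/128; -237/256; -947/1024 | -1893/2048; -473/512; -59/64; -29/32; -7/8; -3/4; -1/2; 0 } → -3787/4096

-3787/4096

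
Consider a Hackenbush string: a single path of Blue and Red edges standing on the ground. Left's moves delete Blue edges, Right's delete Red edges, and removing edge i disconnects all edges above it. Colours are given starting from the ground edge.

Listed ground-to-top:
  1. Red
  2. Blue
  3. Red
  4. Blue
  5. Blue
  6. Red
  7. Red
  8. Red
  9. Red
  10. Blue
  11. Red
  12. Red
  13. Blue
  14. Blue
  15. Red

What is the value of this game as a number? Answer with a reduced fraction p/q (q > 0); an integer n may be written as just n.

-10163/16384

Build val(s[:k]) for k = 1..15, string s = Red Blue Red Blue Blue Red Red Red Red Blue Red Red Blue Blue Red.
1 of 15 · R · max L −∞ · min R 0 ⇒ -1
2 of 15 · RB · max L -1 · min R 0 ⇒ -1/2
3 of 15 · RBR · max L -1 · min R -1/2 ⇒ -3/4
4 of 15 · RBRB · max L -3/4 · min R -1/2 ⇒ -5/8
5 of 15 · RBRBB · max L -5/8 · min R -1/2 ⇒ -9/16
6 of 15 · RBRBBR · max L -5/8 · min R -9/16 ⇒ -19/32
7 of 15 · RBRBBRR · max L -5/8 · min R -19/32 ⇒ -39/64
8 of 15 · RBRBBRRR · max L -5/8 · min R -39/64 ⇒ -79/128
9 of 15 · RBRBBRRRR · max L -5/8 · min R -79/128 ⇒ -159/256
10 of 15 · RBRBBRRRRB · max L -159/256 · min R -79/128 ⇒ -317/512
11 of 15 · RBRBBRRRRBR · max L -159/256 · min R -317/512 ⇒ -635/1024
12 of 15 · RBRBBRRRRBRR · max L -159/256 · min R -635/1024 ⇒ -1271/2048
13 of 15 · RBRBBRRRRBRRB · max L -1271/2048 · min R -635/1024 ⇒ -2541/4096
14 of 15 · RBRBBRRRRBRRBB · max L -2541/4096 · min R -635/1024 ⇒ -5081/8192
15 of 15 · RBRBBRRRRBRRBBR · max L -2541/4096 · min R -5081/8192 ⇒ -10163/16384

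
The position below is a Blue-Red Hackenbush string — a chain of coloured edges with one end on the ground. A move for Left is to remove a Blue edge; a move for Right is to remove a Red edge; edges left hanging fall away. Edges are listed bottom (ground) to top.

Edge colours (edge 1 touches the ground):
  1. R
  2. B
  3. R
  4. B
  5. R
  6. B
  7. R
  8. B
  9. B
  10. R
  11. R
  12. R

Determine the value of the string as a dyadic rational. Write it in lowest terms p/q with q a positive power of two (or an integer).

-1359/2048

1 of 12 · R · max L −∞ · min R 0 -> -1
2 of 12 · RB · max L -1 · min R 0 -> -1/2
3 of 12 · RBR · max L -1 · min R -1/2 -> -3/4
4 of 12 · RBRB · max L -3/4 · min R -1/2 -> -5/8
5 of 12 · RBRBR · max L -3/4 · min R -5/8 -> -11/16
6 of 12 · RBRBRB · max L -11/16 · min R -5/8 -> -21/32
7 of 12 · RBRBRBR · max L -11/16 · min R -21/32 -> -43/64
8 of 12 · RBRBRBRB · max L -43/64 · min R -21/32 -> -85/128
9 of 12 · RBRBRBRBB · max L -85/128 · min R -21/32 -> -169/256
10 of 12 · RBRBRBRBBR · max L -85/128 · min R -169/256 -> -339/512
11 of 12 · RBRBRBRBBRR · max L -85/128 · min R -339/512 -> -679/1024
12 of 12 · RBRBRBRBBRRR · max L -85/128 · min R -679/1024 -> -1359/2048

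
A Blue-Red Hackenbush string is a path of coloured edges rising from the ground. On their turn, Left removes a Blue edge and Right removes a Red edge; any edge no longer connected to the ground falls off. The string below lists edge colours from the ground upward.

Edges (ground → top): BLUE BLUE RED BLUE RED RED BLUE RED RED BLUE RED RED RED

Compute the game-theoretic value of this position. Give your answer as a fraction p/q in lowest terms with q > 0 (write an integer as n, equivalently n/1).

edge 1 of 13 (BLUE): { 0 | (no moves) } so 1
edge 2 of 13 (BLUE): { 0; 1 | (no moves) } so 2
edge 3 of 13 (RED): { 0; 1 | 2 } so 3/2
edge 4 of 13 (BLUE): { 0; 1; 3/2 | 2 } so 7/4
edge 5 of 13 (RED): { 0; 1; 3/2 | 7/4; 2 } so 13/8
edge 6 of 13 (RED): { 0; 1; 3/2 | 13/8; 7/4; 2 } so 25/16
edge 7 of 13 (BLUE): { 0; 1; 3/2; 25/16 | 13/8; 7/4; 2 } so 51/32
edge 8 of 13 (RED): { 0; 1; 3/2; 25/16 | 51/32; 13/8; 7/4; 2 } so 101/64
edge 9 of 13 (RED): { 0; 1; 3/2; 25/16 | 101/64; 51/32; 13/8; 7/4; 2 } so 201/128
edge 10 of 13 (BLUE): { 0; 1; 3/2; 25/16; 201/128 | 101/64; 51/32; 13/8; 7/4; 2 } so 403/256
edge 11 of 13 (RED): { 0; 1; 3/2; 25/16; 201/128 | 403/256; 101/64; 51/32; 13/8; 7/4; 2 } so 805/512
edge 12 of 13 (RED): { 0; 1; 3/2; 25/16; 201/128 | 805/512; 403/256; 101/64; 51/32; 13/8; 7/4; 2 } so 1609/1024
edge 13 of 13 (RED): { 0; 1; 3/2; 25/16; 201/128 | 1609/1024; 805/512; 403/256; 101/64; 51/32; 13/8; 7/4; 2 } so 3217/2048

3217/2048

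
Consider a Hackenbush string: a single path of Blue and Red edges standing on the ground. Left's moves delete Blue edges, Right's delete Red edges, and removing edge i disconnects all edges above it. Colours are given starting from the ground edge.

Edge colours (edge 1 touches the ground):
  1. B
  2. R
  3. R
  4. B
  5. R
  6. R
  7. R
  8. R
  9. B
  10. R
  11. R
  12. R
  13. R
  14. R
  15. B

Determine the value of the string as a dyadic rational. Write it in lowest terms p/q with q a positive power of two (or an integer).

4227/16384

Prefix values for B R R B R R R R B R R R R R B via {L|R} + simplicity:
1 of 15 · B · max L 0 · min R +∞ — 1
2 of 15 · BR · max L 0 · min R 1 — 1/2
3 of 15 · BRR · max L 0 · min R 1/2 — 1/4
4 of 15 · BRRB · max L 1/4 · min R 1/2 — 3/8
5 of 15 · BRRBR · max L 1/4 · min R 3/8 — 5/16
6 of 15 · BRRBRR · max L 1/4 · min R 5/16 — 9/32
7 of 15 · BRRBRRR · max L 1/4 · min R 9/32 — 17/64
8 of 15 · BRRBRRRR · max L 1/4 · min R 17/64 — 33/128
9 of 15 · BRRBRRRRB · max L 33/128 · min R 17/64 — 67/256
10 of 15 · BRRBRRRRBR · max L 33/128 · min R 67/256 — 133/512
11 of 15 · BRRBRRRRBRR · max L 33/128 · min R 133/512 — 265/1024
12 of 15 · BRRBRRRRBRRR · max L 33/128 · min R 265/1024 — 529/2048
13 of 15 · BRRBRRRRBRRRR · max L 33/128 · min R 529/2048 — 1057/4096
14 of 15 · BRRBRRRRBRRRRR · max L 33/128 · min R 1057/4096 — 2113/8192
15 of 15 · BRRBRRRRBRRRRRB · max L 2113/8192 · min R 1057/4096 — 4227/16384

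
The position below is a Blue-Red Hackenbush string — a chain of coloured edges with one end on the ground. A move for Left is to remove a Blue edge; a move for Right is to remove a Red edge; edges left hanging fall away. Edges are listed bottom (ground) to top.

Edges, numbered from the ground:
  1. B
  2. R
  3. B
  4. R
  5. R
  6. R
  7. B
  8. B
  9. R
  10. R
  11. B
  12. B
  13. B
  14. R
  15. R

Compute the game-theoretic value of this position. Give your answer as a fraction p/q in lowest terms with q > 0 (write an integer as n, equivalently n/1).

9017/16384

Build G(s[:k]) for k = 1..15, string s = B R B R R R B B R R B B B R R.
step 1: add B to get B; options L={ 0 } R={ — } = 1
step 2: add R to get BR; options L={ 0 } R={ 1 } = 1/2
step 3: add B to get BRB; options L={ 0,1/2 } R={ 1 } = 3/4
step 4: add R to get BRBR; options L={ 0,1/2 } R={ 3/4,1 } = 5/8
step 5: add R to get BRBRR; options L={ 0,1/2 } R={ 5/8,3/4,1 } = 9/16
step 6: add R to get BRBRRR; options L={ 0,1/2 } R={ 9/16,5/8,3/4,1 } = 17/32
step 7: add B to get BRBRRRB; options L={ 0,1/2,17/32 } R={ 9/16,5/8,3/4,1 } = 35/64
step 8: add B to get BRBRRRBB; options L={ 0,1/2,17/32,35/64 } R={ 9/16,5/8,3/4,1 } = 71/128
step 9: add R to get BRBRRRBBR; options L={ 0,1/2,17/32,35/64 } R={ 71/128,9/16,5/8,3/4,1 } = 141/256
step 10: add R to get BRBRRRBBRR; options L={ 0,1/2,17/32,35/64 } R={ 141/256,71/128,9/16,5/8,3/4,1 } = 281/512
step 11: add B to get BRBRRRBBRRB; options L={ 0,1/2,17/32,35/64,281/512 } R={ 141/256,71/128,9/16,5/8,3/4,1 } = 563/1024
step 12: add B to get BRBRRRBBRRBB; options L={ 0,1/2,17/32,35/64,281/512,563/1024 } R={ 141/256,71/128,9/16,5/8,3/4,1 } = 1127/2048
step 13: add B to get BRBRRRBBRRBBB; options L={ 0,1/2,17/32,35/64,281/512,563/1024,1127/2048 } R={ 141/256,71/128,9/16,5/8,3/4,1 } = 2255/4096
step 14: add R to get BRBRRRBBRRBBBR; options L={ 0,1/2,17/32,35/64,281/512,563/1024,1127/2048 } R={ 2255/4096,141/256,71/128,9/16,5/8,3/4,1 } = 4509/8192
step 15: add R to get BRBRRRBBRRBBBRR; options L={ 0,1/2,17/32,35/64,281/512,563/1024,1127/2048 } R={ 4509/8192,2255/4096,141/256,71/128,9/16,5/8,3/4,1 } = 9017/16384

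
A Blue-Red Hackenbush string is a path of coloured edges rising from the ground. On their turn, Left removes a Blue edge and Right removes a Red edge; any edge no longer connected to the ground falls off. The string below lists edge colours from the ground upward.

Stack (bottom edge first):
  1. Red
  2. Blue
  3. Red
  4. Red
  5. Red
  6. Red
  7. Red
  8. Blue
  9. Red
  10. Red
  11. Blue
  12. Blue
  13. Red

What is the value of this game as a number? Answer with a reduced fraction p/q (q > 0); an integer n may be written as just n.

1 of 13 · R · max L −∞ · min R 0 gives -1
2 of 13 · RB · max L -1 · min R 0 gives -1/2
3 of 13 · RBR · max L -1 · min R -1/2 gives -3/4
4 of 13 · RBRR · max L -1 · min R -3/4 gives -7/8
5 of 13 · RBRRR · max L -1 · min R -7/8 gives -15/16
6 of 13 · RBRRRR · max L -1 · min R -15/16 gives -31/32
7 of 13 · RBRRRRR · max L -1 · min R -31/32 gives -63/64
8 of 13 · RBRRRRRB · max L -63/64 · min R -31/32 gives -125/128
9 of 13 · RBRRRRRBR · max L -63/64 · min R -125/128 gives -251/256
10 of 13 · RBRRRRRBRR · max L -63/64 · min R -251/256 gives -503/512
11 of 13 · RBRRRRRBRRB · max L -503/512 · min R -251/256 gives -1005/1024
12 of 13 · RBRRRRRBRRBB · max L -1005/1024 · min R -251/256 gives -2009/2048
13 of 13 · RBRRRRRBRRBBR · max L -1005/1024 · min R -2009/2048 gives -4019/4096

-4019/4096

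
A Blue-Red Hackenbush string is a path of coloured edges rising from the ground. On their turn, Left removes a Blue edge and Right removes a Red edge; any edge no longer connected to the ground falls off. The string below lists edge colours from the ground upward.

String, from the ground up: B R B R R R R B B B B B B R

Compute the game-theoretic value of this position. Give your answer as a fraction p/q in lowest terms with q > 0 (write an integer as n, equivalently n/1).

Recurse on prefixes of the 14-edge string B R B R R R R B B B B B B R:
val(B) = { 0 | none } ⇒ 1
val(BR) = { 0 | 1 } ⇒ 1/2
val(BRB) = { 0,1/2 | 1 } ⇒ 3/4
val(BRBR) = { 0,1/2 | 3/4,1 } ⇒ 5/8
val(BRBRR) = { 0,1/2 | 5/8,3/4,1 } ⇒ 9/16
val(BRBRRR) = { 0,1/2 | 9/16,5/8,3/4,1 } ⇒ 17/32
val(BRBRRRR) = { 0,1/2 | 17/32,9/16,5/8,3/4,1 } ⇒ 33/64
val(BRBRRRRB) = { 0,1/2,33/64 | 17/32,9/16,5/8,3/4,1 } ⇒ 67/128
val(BRBRRRRBB) = { 0,1/2,33/64,67/128 | 17/32,9/16,5/8,3/4,1 } ⇒ 135/256
val(BRBRRRRBBB) = { 0,1/2,33/64,67/128,135/256 | 17/32,9/16,5/8,3/4,1 } ⇒ 271/512
val(BRBRRRRBBBB) = { 0,1/2,33/64,67/128,135/256,271/512 | 17/32,9/16,5/8,3/4,1 } ⇒ 543/1024
val(BRBRRRRBBBBB) = { 0,1/2,33/64,67/128,135/256,271/512,543/1024 | 17/32,9/16,5/8,3/4,1 } ⇒ 1087/2048
val(BRBRRRRBBBBBB) = { 0,1/2,33/64,67/128,135/256,271/512,543/1024,1087/2048 | 17/32,9/16,5/8,3/4,1 } ⇒ 2175/4096
val(BRBRRRRBBBBBBR) = { 0,1/2,33/64,67/128,135/256,271/512,543/1024,1087/2048 | 2175/4096,17/32,9/16,5/8,3/4,1 } ⇒ 4349/8192

4349/8192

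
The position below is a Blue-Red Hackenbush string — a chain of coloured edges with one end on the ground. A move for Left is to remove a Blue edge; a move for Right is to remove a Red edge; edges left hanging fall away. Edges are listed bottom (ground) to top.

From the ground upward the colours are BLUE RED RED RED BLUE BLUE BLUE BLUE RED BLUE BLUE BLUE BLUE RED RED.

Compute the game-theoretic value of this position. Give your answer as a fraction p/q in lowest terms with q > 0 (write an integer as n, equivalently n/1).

3961/16384

Prefix values for BLUE RED RED RED BLUE BLUE BLUE BLUE RED BLUE BLUE BLUE BLUE RED RED via {L|R} + simplicity:
G(B) = { 0 |  } gives 1
G(BR) = { 0 | 1 } gives 1/2
G(BRR) = { 0 | 1/2, 1 } gives 1/4
G(BRRR) = { 0 | 1/4, 1/2, 1 } gives 1/8
G(BRRRB) = { 0, 1/8 | 1/4, 1/2, 1 } gives 3/16
G(BRRRBB) = { 0, 1/8, 3/16 | 1/4, 1/2, 1 } gives 7/32
G(BRRRBBB) = { 0, 1/8, 3/16, 7/32 | 1/4, 1/2, 1 } gives 15/64
G(BRRRBBBB) = { 0, 1/8, 3/16, 7/32, 15/64 | 1/4, 1/2, 1 } gives 31/128
G(BRRRBBBBR) = { 0, 1/8, 3/16, 7/32, 15/64 | 31/128, 1/4, 1/2, 1 } gives 61/256
G(BRRRBBBBRB) = { 0, 1/8, 3/16, 7/32, 15/64, 61/256 | 31/128, 1/4, 1/2, 1 } gives 123/512
G(BRRRBBBBRBB) = { 0, 1/8, 3/16, 7/32, 15/64, 61/256, 123/512 | 31/128, 1/4, 1/2, 1 } gives 247/1024
G(BRRRBBBBRBBB) = { 0, 1/8, 3/16, 7/32, 15/64, 61/256, 123/512, 247/1024 | 31/128, 1/4, 1/2, 1 } gives 495/2048
G(BRRRBBBBRBBBB) = { 0, 1/8, 3/16, 7/32, 15/64, 61/256, 123/512, 247/1024, 495/2048 | 31/128, 1/4, 1/2, 1 } gives 991/4096
G(BRRRBBBBRBBBBR) = { 0, 1/8, 3/16, 7/32, 15/64, 61/256, 123/512, 247/1024, 495/2048 | 991/4096, 31/128, 1/4, 1/2, 1 } gives 1981/8192
G(BRRRBBBBRBBBBRR) = { 0, 1/8, 3/16, 7/32, 15/64, 61/256, 123/512, 247/1024, 495/2048 | 1981/8192, 991/4096, 31/128, 1/4, 1/2, 1 } gives 3961/16384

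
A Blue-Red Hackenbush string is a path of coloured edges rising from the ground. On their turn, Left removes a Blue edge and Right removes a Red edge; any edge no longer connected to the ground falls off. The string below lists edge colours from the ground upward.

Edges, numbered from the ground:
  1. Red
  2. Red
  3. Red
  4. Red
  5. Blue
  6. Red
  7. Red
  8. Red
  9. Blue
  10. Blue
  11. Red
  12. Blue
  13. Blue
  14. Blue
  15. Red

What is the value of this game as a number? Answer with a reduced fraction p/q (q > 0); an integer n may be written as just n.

edge 1 of 15 (Red): {  | 0 } => -1
edge 2 of 15 (Red): {  | -1,0 } => -2
edge 3 of 15 (Red): {  | -2,-1,0 } => -3
edge 4 of 15 (Red): {  | -3,-2,-1,0 } => -4
edge 5 of 15 (Blue): { -4 | -3,-2,-1,0 } => -7/2
edge 6 of 15 (Red): { -4 | -7/2,-3,-2,-1,0 } => -15/4
edge 7 of 15 (Red): { -4 | -15/4,-7/2,-3,-2,-1,0 } => -31/8
edge 8 of 15 (Red): { -4 | -31/8,-15/4,-7/2,-3,-2,-1,0 } => -63/16
edge 9 of 15 (Blue): { -4,-63/16 | -31/8,-15/4,-7/2,-3,-2,-1,0 } => -125/32
edge 10 of 15 (Blue): { -4,-63/16,-125/32 | -31/8,-15/4,-7/2,-3,-2,-1,0 } => -249/64
edge 11 of 15 (Red): { -4,-63/16,-125/32 | -249/64,-31/8,-15/4,-7/2,-3,-2,-1,0 } => -499/128
edge 12 of 15 (Blue): { -4,-63/16,-125/32,-499/128 | -249/64,-31/8,-15/4,-7/2,-3,-2,-1,0 } => -997/256
edge 13 of 15 (Blue): { -4,-63/16,-125/32,-499/128,-997/256 | -249/64,-31/8,-15/4,-7/2,-3,-2,-1,0 } => -1993/512
edge 14 of 15 (Blue): { -4,-63/16,-125/32,-499/128,-997/256,-1993/512 | -249/64,-31/8,-15/4,-7/2,-3,-2,-1,0 } => -3985/1024
edge 15 of 15 (Red): { -4,-63/16,-125/32,-499/128,-997/256,-1993/512 | -3985/1024,-249/64,-31/8,-15/4,-7/2,-3,-2,-1,0 } => -7971/2048

-7971/2048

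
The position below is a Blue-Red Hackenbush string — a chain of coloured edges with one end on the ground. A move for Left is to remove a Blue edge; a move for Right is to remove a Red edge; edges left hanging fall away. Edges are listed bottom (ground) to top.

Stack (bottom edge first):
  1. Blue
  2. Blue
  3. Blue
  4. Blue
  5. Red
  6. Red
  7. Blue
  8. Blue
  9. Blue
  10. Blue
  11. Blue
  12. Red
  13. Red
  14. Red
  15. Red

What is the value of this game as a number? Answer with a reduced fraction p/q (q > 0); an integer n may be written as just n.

Recurse on prefixes of the 15-edge string Blue Blue Blue Blue Red Red Blue Blue Blue Blue Blue Red Red Red Red:
edge 1 of 15 (Blue): { 0 | ∅ } -> 1
edge 2 of 15 (Blue): { 0 1 | ∅ } -> 2
edge 3 of 15 (Blue): { 0 1 2 | ∅ } -> 3
edge 4 of 15 (Blue): { 0 1 2 3 | ∅ } -> 4
edge 5 of 15 (Red): { 0 1 2 3 | 4 } -> 7/2
edge 6 of 15 (Red): { 0 1 2 3 | 7/2 4 } -> 13/4
edge 7 of 15 (Blue): { 0 1 2 3 13/4 | 7/2 4 } -> 27/8
edge 8 of 15 (Blue): { 0 1 2 3 13/4 27/8 | 7/2 4 } -> 55/16
edge 9 of 15 (Blue): { 0 1 2 3 13/4 27/8 55/16 | 7/2 4 } -> 111/32
edge 10 of 15 (Blue): { 0 1 2 3 13/4 27/8 55/16 111/32 | 7/2 4 } -> 223/64
edge 11 of 15 (Blue): { 0 1 2 3 13/4 27/8 55/16 111/32 223/64 | 7/2 4 } -> 447/128
edge 12 of 15 (Red): { 0 1 2 3 13/4 27/8 55/16 111/32 223/64 | 447/128 7/2 4 } -> 893/256
edge 13 of 15 (Red): { 0 1 2 3 13/4 27/8 55/16 111/32 223/64 | 893/256 447/128 7/2 4 } -> 1785/512
edge 14 of 15 (Red): { 0 1 2 3 13/4 27/8 55/16 111/32 223/64 | 1785/512 893/256 447/128 7/2 4 } -> 3569/1024
edge 15 of 15 (Red): { 0 1 2 3 13/4 27/8 55/16 111/32 223/64 | 3569/1024 1785/512 893/256 447/128 7/2 4 } -> 7137/2048

7137/2048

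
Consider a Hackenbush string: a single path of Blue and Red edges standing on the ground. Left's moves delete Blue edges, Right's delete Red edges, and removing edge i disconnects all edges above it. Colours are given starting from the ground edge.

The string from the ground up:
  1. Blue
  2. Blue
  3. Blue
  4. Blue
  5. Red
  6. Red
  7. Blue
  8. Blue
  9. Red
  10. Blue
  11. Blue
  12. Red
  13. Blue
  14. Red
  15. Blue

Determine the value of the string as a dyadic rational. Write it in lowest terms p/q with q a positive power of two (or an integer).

g(B) = { 0 |  } -> 1
g(BB) = { 0 1 |  } -> 2
g(BBB) = { 0 1 2 |  } -> 3
g(BBBB) = { 0 1 2 3 |  } -> 4
g(BBBBR) = { 0 1 2 3 | 4 } -> 7/2
g(BBBBRR) = { 0 1 2 3 | 7/2 4 } -> 13/4
g(BBBBRRB) = { 0 1 2 3 13/4 | 7/2 4 } -> 27/8
g(BBBBRRBB) = { 0 1 2 3 13/4 27/8 | 7/2 4 } -> 55/16
g(BBBBRRBBR) = { 0 1 2 3 13/4 27/8 | 55/16 7/2 4 } -> 109/32
g(BBBBRRBBRB) = { 0 1 2 3 13/4 27/8 109/32 | 55/16 7/2 4 } -> 219/64
g(BBBBRRBBRBB) = { 0 1 2 3 13/4 27/8 109/32 219/64 | 55/16 7/2 4 } -> 439/128
g(BBBBRRBBRBBR) = { 0 1 2 3 13/4 27/8 109/32 219/64 | 439/128 55/16 7/2 4 } -> 877/256
g(BBBBRRBBRBBRB) = { 0 1 2 3 13/4 27/8 109/32 219/64 877/256 | 439/128 55/16 7/2 4 } -> 1755/512
g(BBBBRRBBRBBRBR) = { 0 1 2 3 13/4 27/8 109/32 219/64 877/256 | 1755/512 439/128 55/16 7/2 4 } -> 3509/1024
g(BBBBRRBBRBBRBRB) = { 0 1 2 3 13/4 27/8 109/32 219/64 877/256 3509/1024 | 1755/512 439/128 55/16 7/2 4 } -> 7019/2048

7019/2048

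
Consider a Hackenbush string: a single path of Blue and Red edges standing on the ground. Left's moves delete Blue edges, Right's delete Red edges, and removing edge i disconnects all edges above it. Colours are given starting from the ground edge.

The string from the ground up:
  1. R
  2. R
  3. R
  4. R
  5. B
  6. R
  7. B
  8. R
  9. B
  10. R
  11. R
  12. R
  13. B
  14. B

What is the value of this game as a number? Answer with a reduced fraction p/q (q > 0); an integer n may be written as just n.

-3769/1024

Prefix values for R R R R B R B R B R R R B B via {L|R} + simplicity:
1 of 14 · R · max L −∞ · min R 0 — -1
2 of 14 · RR · max L −∞ · min R -1 — -2
3 of 14 · RRR · max L −∞ · min R -2 — -3
4 of 14 · RRRR · max L −∞ · min R -3 — -4
5 of 14 · RRRRB · max L -4 · min R -3 — -7/2
6 of 14 · RRRRBR · max L -4 · min R -7/2 — -15/4
7 of 14 · RRRRBRB · max L -15/4 · min R -7/2 — -29/8
8 of 14 · RRRRBRBR · max L -15/4 · min R -29/8 — -59/16
9 of 14 · RRRRBRBRB · max L -59/16 · min R -29/8 — -117/32
10 of 14 · RRRRBRBRBR · max L -59/16 · min R -117/32 — -235/64
11 of 14 · RRRRBRBRBRR · max L -59/16 · min R -235/64 — -471/128
12 of 14 · RRRRBRBRBRRR · max L -59/16 · min R -471/128 — -943/256
13 of 14 · RRRRBRBRBRRRB · max L -943/256 · min R -471/128 — -1885/512
14 of 14 · RRRRBRBRBRRRBB · max L -1885/512 · min R -471/128 — -3769/1024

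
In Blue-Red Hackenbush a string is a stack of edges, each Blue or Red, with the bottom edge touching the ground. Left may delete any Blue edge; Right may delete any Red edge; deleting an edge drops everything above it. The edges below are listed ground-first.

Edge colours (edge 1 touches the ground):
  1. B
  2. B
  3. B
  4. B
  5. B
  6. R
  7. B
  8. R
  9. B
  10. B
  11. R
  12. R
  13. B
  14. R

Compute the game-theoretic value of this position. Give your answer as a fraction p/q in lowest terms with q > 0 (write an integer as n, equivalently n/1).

value(B) = { 0 | (no moves) } gives 1
value(BB) = { 0, 1 | (no moves) } gives 2
value(BBB) = { 0, 1, 2 | (no moves) } gives 3
value(BBBB) = { 0, 1, 2, 3 | (no moves) } gives 4
value(BBBBB) = { 0, 1, 2, 3, 4 | (no moves) } gives 5
value(BBBBBR) = { 0, 1, 2, 3, 4 | 5 } gives 9/2
value(BBBBBRB) = { 0, 1, 2, 3, 4, 9/2 | 5 } gives 19/4
value(BBBBBRBR) = { 0, 1, 2, 3, 4, 9/2 | 19/4, 5 } gives 37/8
value(BBBBBRBRB) = { 0, 1, 2, 3, 4, 9/2, 37/8 | 19/4, 5 } gives 75/16
value(BBBBBRBRBB) = { 0, 1, 2, 3, 4, 9/2, 37/8, 75/16 | 19/4, 5 } gives 151/32
value(BBBBBRBRBBR) = { 0, 1, 2, 3, 4, 9/2, 37/8, 75/16 | 151/32, 19/4, 5 } gives 301/64
value(BBBBBRBRBBRR) = { 0, 1, 2, 3, 4, 9/2, 37/8, 75/16 | 301/64, 151/32, 19/4, 5 } gives 601/128
value(BBBBBRBRBBRRB) = { 0, 1, 2, 3, 4, 9/2, 37/8, 75/16, 601/128 | 301/64, 151/32, 19/4, 5 } gives 1203/256
value(BBBBBRBRBBRRBR) = { 0, 1, 2, 3, 4, 9/2, 37/8, 75/16, 601/128 | 1203/256, 301/64, 151/32, 19/4, 5 } gives 2405/512

2405/512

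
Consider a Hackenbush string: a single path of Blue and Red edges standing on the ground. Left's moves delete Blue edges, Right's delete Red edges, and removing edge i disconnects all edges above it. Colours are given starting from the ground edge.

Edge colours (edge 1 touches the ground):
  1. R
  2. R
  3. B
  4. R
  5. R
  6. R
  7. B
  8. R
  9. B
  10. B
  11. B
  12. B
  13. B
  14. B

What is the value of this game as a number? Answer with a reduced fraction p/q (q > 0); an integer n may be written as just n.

Recurse on prefixes of the 14-edge string R R B R R R B R B B B B B B:
G(R) = {  | 0 } → -1
G(RR) = {  | -1,0 } → -2
G(RRB) = { -2 | -1,0 } → -3/2
G(RRBR) = { -2 | -3/2,-1,0 } → -7/4
G(RRBRR) = { -2 | -7/4,-3/2,-1,0 } → -15/8
G(RRBRRR) = { -2 | -15/8,-7/4,-3/2,-1,0 } → -31/16
G(RRBRRRB) = { -2,-31/16 | -15/8,-7/4,-3/2,-1,0 } → -61/32
G(RRBRRRBR) = { -2,-31/16 | -61/32,-15/8,-7/4,-3/2,-1,0 } → -123/64
G(RRBRRRBRB) = { -2,-31/16,-123/64 | -61/32,-15/8,-7/4,-3/2,-1,0 } → -245/128
G(RRBRRRBRBB) = { -2,-31/16,-123/64,-245/128 | -61/32,-15/8,-7/4,-3/2,-1,0 } → -489/256
G(RRBRRRBRBBB) = { -2,-31/16,-123/64,-245/128,-489/256 | -61/32,-15/8,-7/4,-3/2,-1,0 } → -977/512
G(RRBRRRBRBBBB) = { -2,-31/16,-123/64,-245/128,-489/256,-977/512 | -61/32,-15/8,-7/4,-3/2,-1,0 } → -1953/1024
G(RRBRRRBRBBBBB) = { -2,-31/16,-123/64,-245/128,-489/256,-977/512,-1953/1024 | -61/32,-15/8,-7/4,-3/2,-1,0 } → -3905/2048
G(RRBRRRBRBBBBBB) = { -2,-31/16,-123/64,-245/128,-489/256,-977/512,-1953/1024,-3905/2048 | -61/32,-15/8,-7/4,-3/2,-1,0 } → -7809/4096

-7809/4096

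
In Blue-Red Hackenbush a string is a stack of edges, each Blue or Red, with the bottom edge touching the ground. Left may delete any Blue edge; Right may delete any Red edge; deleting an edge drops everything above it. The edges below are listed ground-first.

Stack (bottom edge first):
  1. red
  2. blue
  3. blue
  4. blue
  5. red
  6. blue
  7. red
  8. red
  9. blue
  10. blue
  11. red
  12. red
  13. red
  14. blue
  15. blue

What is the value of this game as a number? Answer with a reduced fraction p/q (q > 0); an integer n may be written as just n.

g_1 [r]  L=[·]  R=[0]  = -1
g_2 [rb]  L=[-1]  R=[0]  = -1/2
g_3 [rbb]  L=[-1,-1/2]  R=[0]  = -1/4
g_4 [rbbb]  L=[-1,-1/2,-1/4]  R=[0]  = -1/8
g_5 [rbbbr]  L=[-1,-1/2,-1/4]  R=[-1/8,0]  = -3/16
g_6 [rbbbrb]  L=[-1,-1/2,-1/4,-3/16]  R=[-1/8,0]  = -5/32
g_7 [rbbbrbr]  L=[-1,-1/2,-1/4,-3/16]  R=[-5/32,-1/8,0]  = -11/64
g_8 [rbbbrbrr]  L=[-1,-1/2,-1/4,-3/16]  R=[-11/64,-5/32,-1/8,0]  = -23/128
g_9 [rbbbrbrrb]  L=[-1,-1/2,-1/4,-3/16,-23/128]  R=[-11/64,-5/32,-1/8,0]  = -45/256
g_10 [rbbbrbrrbb]  L=[-1,-1/2,-1/4,-3/16,-23/128,-45/256]  R=[-11/64,-5/32,-1/8,0]  = -89/512
g_11 [rbbbrbrrbbr]  L=[-1,-1/2,-1/4,-3/16,-23/128,-45/256]  R=[-89/512,-11/64,-5/32,-1/8,0]  = -179/1024
g_12 [rbbbrbrrbbrr]  L=[-1,-1/2,-1/4,-3/16,-23/128,-45/256]  R=[-179/1024,-89/512,-11/64,-5/32,-1/8,0]  = -359/2048
g_13 [rbbbrbrrbbrrr]  L=[-1,-1/2,-1/4,-3/16,-23/128,-45/256]  R=[-359/2048,-179/1024,-89/512,-11/64,-5/32,-1/8,0]  = -719/4096
g_14 [rbbbrbrrbbrrrb]  L=[-1,-1/2,-1/4,-3/16,-23/128,-45/256,-719/4096]  R=[-359/2048,-179/1024,-89/512,-11/64,-5/32,-1/8,0]  = -1437/8192
g_15 [rbbbrbrrbbrrrbb]  L=[-1,-1/2,-1/4,-3/16,-23/128,-45/256,-719/4096,-1437/8192]  R=[-359/2048,-179/1024,-89/512,-11/64,-5/32,-1/8,0]  = -2873/16384

-2873/16384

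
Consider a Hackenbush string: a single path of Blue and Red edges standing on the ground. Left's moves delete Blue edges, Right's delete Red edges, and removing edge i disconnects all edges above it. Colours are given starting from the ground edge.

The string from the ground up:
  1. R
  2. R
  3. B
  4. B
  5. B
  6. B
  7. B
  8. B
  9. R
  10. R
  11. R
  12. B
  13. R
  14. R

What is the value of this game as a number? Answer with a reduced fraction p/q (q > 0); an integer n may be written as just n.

Build g(s[:k]) for k = 1..14, string s = R R B B B B B B R R R B R R.
edge 1 of 14 (R): { ∅ | 0 } ⇒ -1
edge 2 of 14 (R): { ∅ | -1; 0 } ⇒ -2
edge 3 of 14 (B): { -2 | -1; 0 } ⇒ -3/2
edge 4 of 14 (B): { -2; -3/2 | -1; 0 } ⇒ -5/4
edge 5 of 14 (B): { -2; -3/2; -5/4 | -1; 0 } ⇒ -9/8
edge 6 of 14 (B): { -2; -3/2; -5/4; -9/8 | -1; 0 } ⇒ -17/16
edge 7 of 14 (B): { -2; -3/2; -5/4; -9/8; -17/16 | -1; 0 } ⇒ -33/32
edge 8 of 14 (B): { -2; -3/2; -5/4; -9/8; -17/16; -33/32 | -1; 0 } ⇒ -65/64
edge 9 of 14 (R): { -2; -3/2; -5/4; -9/8; -17/16; -33/32 | -65/64; -1; 0 } ⇒ -131/128
edge 10 of 14 (R): { -2; -3/2; -5/4; -9/8; -17/16; -33/32 | -131/128; -65/64; -1; 0 } ⇒ -263/256
edge 11 of 14 (R): { -2; -3/2; -5/4; -9/8; -17/16; -33/32 | -263/256; -131/128; -65/64; -1; 0 } ⇒ -527/512
edge 12 of 14 (B): { -2; -3/2; -5/4; -9/8; -17/16; -33/32; -527/512 | -263/256; -131/128; -65/64; -1; 0 } ⇒ -1053/1024
edge 13 of 14 (R): { -2; -3/2; -5/4; -9/8; -17/16; -33/32; -527/512 | -1053/1024; -263/256; -131/128; -65/64; -1; 0 } ⇒ -2107/2048
edge 14 of 14 (R): { -2; -3/2; -5/4; -9/8; -17/16; -33/32; -527/512 | -2107/2048; -1053/1024; -263/256; -131/128; -65/64; -1; 0 } ⇒ -4215/4096

-4215/4096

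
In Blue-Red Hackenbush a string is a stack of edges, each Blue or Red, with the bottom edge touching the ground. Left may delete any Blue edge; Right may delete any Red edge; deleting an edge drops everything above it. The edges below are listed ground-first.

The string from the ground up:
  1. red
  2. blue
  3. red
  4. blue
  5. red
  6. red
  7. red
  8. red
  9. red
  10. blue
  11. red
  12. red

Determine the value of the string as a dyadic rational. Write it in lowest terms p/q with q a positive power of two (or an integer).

-1527/2048

Prefix values for red blue red blue red red red red red blue red red via {L|R} + simplicity:
edge 1 of 12 (red): {  | 0 } -> -1
edge 2 of 12 (blue): { -1 | 0 } -> -1/2
edge 3 of 12 (red): { -1 | -1/2 0 } -> -3/4
edge 4 of 12 (blue): { -1 -3/4 | -1/2 0 } -> -5/8
edge 5 of 12 (red): { -1 -3/4 | -5/8 -1/2 0 } -> -11/16
edge 6 of 12 (red): { -1 -3/4 | -11/16 -5/8 -1/2 0 } -> -23/32
edge 7 of 12 (red): { -1 -3/4 | -23/32 -11/16 -5/8 -1/2 0 } -> -47/64
edge 8 of 12 (red): { -1 -3/4 | -47/64 -23/32 -11/16 -5/8 -1/2 0 } -> -95/128
edge 9 of 12 (red): { -1 -3/4 | -95/128 -47/64 -23/32 -11/16 -5/8 -1/2 0 } -> -191/256
edge 10 of 12 (blue): { -1 -3/4 -191/256 | -95/128 -47/64 -23/32 -11/16 -5/8 -1/2 0 } -> -381/512
edge 11 of 12 (red): { -1 -3/4 -191/256 | -381/512 -95/128 -47/64 -23/32 -11/16 -5/8 -1/2 0 } -> -763/1024
edge 12 of 12 (red): { -1 -3/4 -191/256 | -763/1024 -381/512 -95/128 -47/64 -23/32 -11/16 -5/8 -1/2 0 } -> -1527/2048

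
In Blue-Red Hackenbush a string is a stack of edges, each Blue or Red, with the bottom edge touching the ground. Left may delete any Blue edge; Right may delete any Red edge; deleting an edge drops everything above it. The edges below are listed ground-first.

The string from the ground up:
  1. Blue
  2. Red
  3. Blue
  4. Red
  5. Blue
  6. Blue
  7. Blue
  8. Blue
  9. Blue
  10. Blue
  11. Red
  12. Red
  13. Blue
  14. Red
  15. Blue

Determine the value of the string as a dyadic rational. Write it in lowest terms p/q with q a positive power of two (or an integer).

12235/16384

1 of 15 · B · max L 0 · min R +∞ gives 1
2 of 15 · BR · max L 0 · min R 1 gives 1/2
3 of 15 · BRB · max L 1/2 · min R 1 gives 3/4
4 of 15 · BRBR · max L 1/2 · min R 3/4 gives 5/8
5 of 15 · BRBRB · max L 5/8 · min R 3/4 gives 11/16
6 of 15 · BRBRBB · max L 11/16 · min R 3/4 gives 23/32
7 of 15 · BRBRBBB · max L 23/32 · min R 3/4 gives 47/64
8 of 15 · BRBRBBBB · max L 47/64 · min R 3/4 gives 95/128
9 of 15 · BRBRBBBBB · max L 95/128 · min R 3/4 gives 191/256
10 of 15 · BRBRBBBBBB · max L 191/256 · min R 3/4 gives 383/512
11 of 15 · BRBRBBBBBBR · max L 191/256 · min R 383/512 gives 765/1024
12 of 15 · BRBRBBBBBBRR · max L 191/256 · min R 765/1024 gives 1529/2048
13 of 15 · BRBRBBBBBBRRB · max L 1529/2048 · min R 765/1024 gives 3059/4096
14 of 15 · BRBRBBBBBBRRBR · max L 1529/2048 · min R 3059/4096 gives 6117/8192
15 of 15 · BRBRBBBBBBRRBRB · max L 6117/8192 · min R 3059/4096 gives 12235/16384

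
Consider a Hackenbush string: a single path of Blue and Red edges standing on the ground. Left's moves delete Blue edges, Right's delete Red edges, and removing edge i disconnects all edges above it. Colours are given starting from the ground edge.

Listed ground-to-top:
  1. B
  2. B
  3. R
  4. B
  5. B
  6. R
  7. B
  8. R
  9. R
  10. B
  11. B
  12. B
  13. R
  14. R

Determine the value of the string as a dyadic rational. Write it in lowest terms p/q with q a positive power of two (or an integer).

B: Left { 0 }, Right { (no moves) } => simplest 1
BB: Left { 0,1 }, Right { (no moves) } => simplest 2
BBR: Left { 0,1 }, Right { 2 } => simplest 3/2
BBRB: Left { 0,1,3/2 }, Right { 2 } => simplest 7/4
BBRBB: Left { 0,1,3/2,7/4 }, Right { 2 } => simplest 15/8
BBRBBR: Left { 0,1,3/2,7/4 }, Right { 15/8,2 } => simplest 29/16
BBRBBRB: Left { 0,1,3/2,7/4,29/16 }, Right { 15/8,2 } => simplest 59/32
BBRBBRBR: Left { 0,1,3/2,7/4,29/16 }, Right { 59/32,15/8,2 } => simplest 117/64
BBRBBRBRR: Left { 0,1,3/2,7/4,29/16 }, Right { 117/64,59/32,15/8,2 } => simplest 233/128
BBRBBRBRRB: Left { 0,1,3/2,7/4,29/16,233/128 }, Right { 117/64,59/32,15/8,2 } => simplest 467/256
BBRBBRBRRBB: Left { 0,1,3/2,7/4,29/16,233/128,467/256 }, Right { 117/64,59/32,15/8,2 } => simplest 935/512
BBRBBRBRRBBB: Left { 0,1,3/2,7/4,29/16,233/128,467/256,935/512 }, Right { 117/64,59/32,15/8,2 } => simplest 1871/1024
BBRBBRBRRBBBR: Left { 0,1,3/2,7/4,29/16,233/128,467/256,935/512 }, Right { 1871/1024,117/64,59/32,15/8,2 } => simplest 3741/2048
BBRBBRBRRBBBRR: Left { 0,1,3/2,7/4,29/16,233/128,467/256,935/512 }, Right { 3741/2048,1871/1024,117/64,59/32,15/8,2 } => simplest 7481/4096

7481/4096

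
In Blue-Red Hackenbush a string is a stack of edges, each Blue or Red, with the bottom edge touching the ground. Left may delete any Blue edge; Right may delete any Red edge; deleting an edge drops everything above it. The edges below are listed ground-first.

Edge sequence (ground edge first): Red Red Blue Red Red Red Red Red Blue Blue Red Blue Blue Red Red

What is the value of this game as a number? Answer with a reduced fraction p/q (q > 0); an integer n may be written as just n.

Build value(s[:k]) for k = 1..15, string s = Red Red Blue Red Red Red Red Red Blue Blue Red Blue Blue Red Red.
value(R) = { ∅ | 0 } => -1
value(RR) = { ∅ | -1; 0 } => -2
value(RRB) = { -2 | -1; 0 } => -3/2
value(RRBR) = { -2 | -3/2; -1; 0 } => -7/4
value(RRBRR) = { -2 | -7/4; -3/2; -1; 0 } => -15/8
value(RRBRRR) = { -2 | -15/8; -7/4; -3/2; -1; 0 } => -31/16
value(RRBRRRR) = { -2 | -31/16; -15/8; -7/4; -3/2; -1; 0 } => -63/32
value(RRBRRRRR) = { -2 | -63/32; -31/16; -15/8; -7/4; -3/2; -1; 0 } => -127/64
value(RRBRRRRRB) = { -2; -127/64 | -63/32; -31/16; -15/8; -7/4; -3/2; -1; 0 } => -253/128
value(RRBRRRRRBB) = { -2; -127/64; -253/128 | -63/32; -31/16; -15/8; -7/4; -3/2; -1; 0 } => -505/256
value(RRBRRRRRBBR) = { -2; -127/64; -253/128 | -505/256; -63/32; -31/16; -15/8; -7/4; -3/2; -1; 0 } => -1011/512
value(RRBRRRRRBBRB) = { -2; -127/64; -253/128; -1011/512 | -505/256; -63/32; -31/16; -15/8; -7/4; -3/2; -1; 0 } => -2021/1024
value(RRBRRRRRBBRBB) = { -2; -127/64; -253/128; -1011/512; -2021/1024 | -505/256; -63/32; -31/16; -15/8; -7/4; -3/2; -1; 0 } => -4041/2048
value(RRBRRRRRBBRBBR) = { -2; -127/64; -253/128; -1011/512; -2021/1024 | -4041/2048; -505/256; -63/32; -31/16; -15/8; -7/4; -3/2; -1; 0 } => -8083/4096
value(RRBRRRRRBBRBBRR) = { -2; -127/64; -253/128; -1011/512; -2021/1024 | -8083/4096; -4041/2048; -505/256; -63/32; -31/16; -15/8; -7/4; -3/2; -1; 0 } => -16167/8192

-16167/8192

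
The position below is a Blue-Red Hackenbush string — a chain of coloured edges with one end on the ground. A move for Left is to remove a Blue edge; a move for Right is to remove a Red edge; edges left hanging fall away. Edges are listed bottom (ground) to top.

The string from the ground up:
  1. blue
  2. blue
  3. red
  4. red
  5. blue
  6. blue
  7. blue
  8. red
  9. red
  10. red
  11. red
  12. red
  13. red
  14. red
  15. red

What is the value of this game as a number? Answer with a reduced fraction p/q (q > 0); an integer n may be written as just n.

edge 1 of 15 (blue): { 0 | · } so 1
edge 2 of 15 (blue): { 0, 1 | · } so 2
edge 3 of 15 (red): { 0, 1 | 2 } so 3/2
edge 4 of 15 (red): { 0, 1 | 3/2, 2 } so 5/4
edge 5 of 15 (blue): { 0, 1, 5/4 | 3/2, 2 } so 11/8
edge 6 of 15 (blue): { 0, 1, 5/4, 11/8 | 3/2, 2 } so 23/16
edge 7 of 15 (blue): { 0, 1, 5/4, 11/8, 23/16 | 3/2, 2 } so 47/32
edge 8 of 15 (red): { 0, 1, 5/4, 11/8, 23/16 | 47/32, 3/2, 2 } so 93/64
edge 9 of 15 (red): { 0, 1, 5/4, 11/8, 23/16 | 93/64, 47/32, 3/2, 2 } so 185/128
edge 10 of 15 (red): { 0, 1, 5/4, 11/8, 23/16 | 185/128, 93/64, 47/32, 3/2, 2 } so 369/256
edge 11 of 15 (red): { 0, 1, 5/4, 11/8, 23/16 | 369/256, 185/128, 93/64, 47/32, 3/2, 2 } so 737/512
edge 12 of 15 (red): { 0, 1, 5/4, 11/8, 23/16 | 737/512, 369/256, 185/128, 93/64, 47/32, 3/2, 2 } so 1473/1024
edge 13 of 15 (red): { 0, 1, 5/4, 11/8, 23/16 | 1473/1024, 737/512, 369/256, 185/128, 93/64, 47/32, 3/2, 2 } so 2945/2048
edge 14 of 15 (red): { 0, 1, 5/4, 11/8, 23/16 | 2945/2048, 1473/1024, 737/512, 369/256, 185/128, 93/64, 47/32, 3/2, 2 } so 5889/4096
edge 15 of 15 (red): { 0, 1, 5/4, 11/8, 23/16 | 5889/4096, 2945/2048, 1473/1024, 737/512, 369/256, 185/128, 93/64, 47/32, 3/2, 2 } so 11777/8192

11777/8192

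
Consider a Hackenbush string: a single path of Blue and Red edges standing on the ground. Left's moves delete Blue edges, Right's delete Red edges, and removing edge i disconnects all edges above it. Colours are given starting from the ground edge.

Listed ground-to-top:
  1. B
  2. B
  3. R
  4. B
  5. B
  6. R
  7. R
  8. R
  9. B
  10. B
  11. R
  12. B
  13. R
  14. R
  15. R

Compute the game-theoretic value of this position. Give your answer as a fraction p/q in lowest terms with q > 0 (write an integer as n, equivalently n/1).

Prefix values for B B R B B R R R B B R B R R R via {L|R} + simplicity:
g(B) = { 0 | ∅ } so 1
g(BB) = { 0, 1 | ∅ } so 2
g(BBR) = { 0, 1 | 2 } so 3/2
g(BBRB) = { 0, 1, 3/2 | 2 } so 7/4
g(BBRBB) = { 0, 1, 3/2, 7/4 | 2 } so 15/8
g(BBRBBR) = { 0, 1, 3/2, 7/4 | 15/8, 2 } so 29/16
g(BBRBBRR) = { 0, 1, 3/2, 7/4 | 29/16, 15/8, 2 } so 57/32
g(BBRBBRRR) = { 0, 1, 3/2, 7/4 | 57/32, 29/16, 15/8, 2 } so 113/64
g(BBRBBRRRB) = { 0, 1, 3/2, 7/4, 113/64 | 57/32, 29/16, 15/8, 2 } so 227/128
g(BBRBBRRRBB) = { 0, 1, 3/2, 7/4, 113/64, 227/128 | 57/32, 29/16, 15/8, 2 } so 455/256
g(BBRBBRRRBBR) = { 0, 1, 3/2, 7/4, 113/64, 227/128 | 455/256, 57/32, 29/16, 15/8, 2 } so 909/512
g(BBRBBRRRBBRB) = { 0, 1, 3/2, 7/4, 113/64, 227/128, 909/512 | 455/256, 57/32, 29/16, 15/8, 2 } so 1819/1024
g(BBRBBRRRBBRBR) = { 0, 1, 3/2, 7/4, 113/64, 227/128, 909/512 | 1819/1024, 455/256, 57/32, 29/16, 15/8, 2 } so 3637/2048
g(BBRBBRRRBBRBRR) = { 0, 1, 3/2, 7/4, 113/64, 227/128, 909/512 | 3637/2048, 1819/1024, 455/256, 57/32, 29/16, 15/8, 2 } so 7273/4096
g(BBRBBRRRBBRBRRR) = { 0, 1, 3/2, 7/4, 113/64, 227/128, 909/512 | 7273/4096, 3637/2048, 1819/1024, 455/256, 57/32, 29/16, 15/8, 2 } so 14545/8192

14545/8192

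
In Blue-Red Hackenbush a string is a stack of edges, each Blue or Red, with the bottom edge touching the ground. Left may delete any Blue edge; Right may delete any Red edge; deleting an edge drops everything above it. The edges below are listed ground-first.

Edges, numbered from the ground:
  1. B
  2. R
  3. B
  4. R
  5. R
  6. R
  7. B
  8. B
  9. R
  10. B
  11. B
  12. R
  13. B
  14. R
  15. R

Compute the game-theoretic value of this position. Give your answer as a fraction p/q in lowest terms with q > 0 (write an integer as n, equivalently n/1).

9065/16384

1 of 15 · B · max L 0 · min R +∞ => 1
2 of 15 · BR · max L 0 · min R 1 => 1/2
3 of 15 · BRB · max L 1/2 · min R 1 => 3/4
4 of 15 · BRBR · max L 1/2 · min R 3/4 => 5/8
5 of 15 · BRBRR · max L 1/2 · min R 5/8 => 9/16
6 of 15 · BRBRRR · max L 1/2 · min R 9/16 => 17/32
7 of 15 · BRBRRRB · max L 17/32 · min R 9/16 => 35/64
8 of 15 · BRBRRRBB · max L 35/64 · min R 9/16 => 71/128
9 of 15 · BRBRRRBBR · max L 35/64 · min R 71/128 => 141/256
10 of 15 · BRBRRRBBRB · max L 141/256 · min R 71/128 => 283/512
11 of 15 · BRBRRRBBRBB · max L 283/512 · min R 71/128 => 567/1024
12 of 15 · BRBRRRBBRBBR · max L 283/512 · min R 567/1024 => 1133/2048
13 of 15 · BRBRRRBBRBBRB · max L 1133/2048 · min R 567/1024 => 2267/4096
14 of 15 · BRBRRRBBRBBRBR · max L 1133/2048 · min R 2267/4096 => 4533/8192
15 of 15 · BRBRRRBBRBBRBRR · max L 1133/2048 · min R 4533/8192 => 9065/16384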